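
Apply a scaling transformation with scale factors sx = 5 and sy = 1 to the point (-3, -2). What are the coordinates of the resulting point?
(-15, -2)

Scaling matrix:
[[5, 0], [0, 1]]
Result: (-3 × 5, -2 × 1) = (-15, -2)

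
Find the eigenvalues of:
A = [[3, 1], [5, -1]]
λ = -2, 4

Solve det(A - λI) = 0. For a 2×2 matrix this is λ² - (trace)λ + det = 0.
trace(A) = 3 - 1 = 2.
det(A) = (3)*(-1) - (1)*(5) = -3 - 5 = -8.
Characteristic equation: λ² - (2)λ + (-8) = 0.
Discriminant: (2)² - 4*(-8) = 4 + 32 = 36.
Roots: λ = (2 ± √36) / 2 = -2, 4.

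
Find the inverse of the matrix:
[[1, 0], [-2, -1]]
[[1, 0], [-2, -1]]

For [[a,b],[c,d]], inverse = (1/det)·[[d,-b],[-c,a]]
det = 1·-1 - 0·-2 = -1
Inverse = (1/-1)·[[-1, 0], [2, 1]]
        = [[1, 0], [-2, -1]]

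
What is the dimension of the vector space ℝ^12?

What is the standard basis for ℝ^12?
Dimension = 12; standard basis = {e_1, e_2, e_3, …, e_12}

ℝ^12 is the space of 12-tuples of real numbers; its dimension is 12.
The standard basis consists of 12 vectors: e_1, e_2, e_3, …, e_12, where e_i is the vector with 1 in position i and 0 elsewhere.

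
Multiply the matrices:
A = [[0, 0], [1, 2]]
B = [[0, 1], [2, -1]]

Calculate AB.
[[0, 0], [4, -1]]

Each entry (i,j) of AB = sum over k of A[i][k]*B[k][j].
(AB)[0][0] = (0)*(0) + (0)*(2) = 0
(AB)[0][1] = (0)*(1) + (0)*(-1) = 0
(AB)[1][0] = (1)*(0) + (2)*(2) = 4
(AB)[1][1] = (1)*(1) + (2)*(-1) = -1
AB = [[0, 0], [4, -1]]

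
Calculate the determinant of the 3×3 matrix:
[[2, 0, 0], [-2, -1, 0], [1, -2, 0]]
0

Expansion along first row:
det = 2·det([[-1,0],[-2,0]]) - 0·det([[-2,0],[1,0]]) + 0·det([[-2,-1],[1,-2]])
    = 2·(-1·0 - 0·-2) - 0·(-2·0 - 0·1) + 0·(-2·-2 - -1·1)
    = 2·0 - 0·0 + 0·5
    = 0 + 0 + 0 = 0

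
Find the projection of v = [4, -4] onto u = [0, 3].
[0, -4]

The projection of v onto u is proj_u(v) = ((v·u) / (u·u)) · u.
v·u = (4)*(0) + (-4)*(3) = -12.
u·u = (0)*(0) + (3)*(3) = 9.
coefficient = -12 / 9 = -4/3.
proj_u(v) = -4/3 · [0, 3] = [0, -4].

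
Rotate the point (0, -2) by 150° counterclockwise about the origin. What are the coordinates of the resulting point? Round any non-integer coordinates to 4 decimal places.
(1.0000, 1.7321)

Rotation matrix R(θ) = [[cos θ, -sin θ], [sin θ, cos θ]]; for θ = 150°:
R = [[-√3/2, -1/2], [1/2, -√3/2]]
Result: R × [0, -2]ᵀ = [-√3/2·0 + (-1/2)·-2, 1/2·0 + (-√3/2)·-2]ᵀ = (1.0000, 1.7321)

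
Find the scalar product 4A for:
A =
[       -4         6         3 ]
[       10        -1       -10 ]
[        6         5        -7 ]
4A =
[      -16        24        12 ]
[       40        -4       -40 ]
[       24        20       -28 ]

Scalar multiplication is elementwise: (4A)[i][j] = 4 * A[i][j].
  (4A)[0][0] = 4 * (-4) = -16
  (4A)[0][1] = 4 * (6) = 24
  (4A)[0][2] = 4 * (3) = 12
  (4A)[1][0] = 4 * (10) = 40
  (4A)[1][1] = 4 * (-1) = -4
  (4A)[1][2] = 4 * (-10) = -40
  (4A)[2][0] = 4 * (6) = 24
  (4A)[2][1] = 4 * (5) = 20
  (4A)[2][2] = 4 * (-7) = -28
4A =
[      -16        24        12 ]
[       40        -4       -40 ]
[       24        20       -28 ]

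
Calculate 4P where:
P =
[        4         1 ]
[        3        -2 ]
4P =
[       16         4 ]
[       12        -8 ]

Scalar multiplication is elementwise: (4P)[i][j] = 4 * P[i][j].
  (4P)[0][0] = 4 * (4) = 16
  (4P)[0][1] = 4 * (1) = 4
  (4P)[1][0] = 4 * (3) = 12
  (4P)[1][1] = 4 * (-2) = -8
4P =
[       16         4 ]
[       12        -8 ]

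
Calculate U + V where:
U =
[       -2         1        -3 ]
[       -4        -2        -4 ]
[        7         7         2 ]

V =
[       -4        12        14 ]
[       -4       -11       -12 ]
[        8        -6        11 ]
U + V =
[       -6        13        11 ]
[       -8       -13       -16 ]
[       15         1        13 ]

Matrix addition is elementwise: (U+V)[i][j] = U[i][j] + V[i][j].
  (U+V)[0][0] = (-2) + (-4) = -6
  (U+V)[0][1] = (1) + (12) = 13
  (U+V)[0][2] = (-3) + (14) = 11
  (U+V)[1][0] = (-4) + (-4) = -8
  (U+V)[1][1] = (-2) + (-11) = -13
  (U+V)[1][2] = (-4) + (-12) = -16
  (U+V)[2][0] = (7) + (8) = 15
  (U+V)[2][1] = (7) + (-6) = 1
  (U+V)[2][2] = (2) + (11) = 13
U + V =
[       -6        13        11 ]
[       -8       -13       -16 ]
[       15         1        13 ]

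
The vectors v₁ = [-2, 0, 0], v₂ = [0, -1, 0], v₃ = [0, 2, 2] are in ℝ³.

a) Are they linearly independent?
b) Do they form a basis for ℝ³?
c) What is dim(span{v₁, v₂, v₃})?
Yes independent, yes basis, dim = 3

Stack v₁, v₂, v₃ as rows of a 3×3 matrix.
[[-2, 0, 0]; [0, -1, 0]; [0, 2, 2]] is already lower triangular with nonzero diagonal entries (-2, -1, 2), so its determinant is the product of the diagonal entries, det = (-2)·(-1)·(2) = 4 ≠ 0, and the rows are linearly independent.
Three linearly independent vectors in ℝ³ form a basis for ℝ³, so dim(span{v₁,v₂,v₃}) = 3.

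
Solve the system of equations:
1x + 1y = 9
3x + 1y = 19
x = 5, y = 4

Use elimination (row reduction):
Equation 1: 1x + 1y = 9.
Equation 2: 3x + 1y = 19.
Multiply Eq1 by 3 and Eq2 by 1: 3x + 3y = 27;  3x + 1y = 19.
Subtract: (-2)y = -8, so y = 4.
Back-substitute into Eq1: 1x + 1*(4) = 9, so x = 5.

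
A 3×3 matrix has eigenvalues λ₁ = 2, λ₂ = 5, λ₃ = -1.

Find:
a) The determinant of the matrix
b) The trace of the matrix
det = -10, trace = 6

Two standard eigenvalue identities:
- det(A) equals the product of the eigenvalues (counted with multiplicity).
- trace(A) equals the sum of the eigenvalues.
det(A) = (2)*(5)*(-1) = -10.
trace(A) = 2 + 5 - 1 = 6.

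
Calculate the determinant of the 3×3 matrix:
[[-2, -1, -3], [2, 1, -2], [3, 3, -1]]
-15

Expansion along first row:
det = -2·det([[1,-2],[3,-1]]) - -1·det([[2,-2],[3,-1]]) + -3·det([[2,1],[3,3]])
    = -2·(1·-1 - -2·3) - -1·(2·-1 - -2·3) + -3·(2·3 - 1·3)
    = -2·5 - -1·4 + -3·3
    = -10 + 4 + -9 = -15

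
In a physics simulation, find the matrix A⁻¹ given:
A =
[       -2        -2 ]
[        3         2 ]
det(A) = 2
A⁻¹ =
[        1         1 ]
[     -3/2        -1 ]

For a 2×2 matrix A = [[a, b], [c, d]] with det(A) ≠ 0, A⁻¹ = (1/det(A)) * [[d, -b], [-c, a]].
det(A) = (-2)*(2) - (-2)*(3) = -4 + 6 = 2.
A⁻¹ = (1/2) * [[2, 2], [-3, -2]].
Dividing each entry by 2 and reducing:
A⁻¹ =
[        1         1 ]
[     -3/2        -1 ]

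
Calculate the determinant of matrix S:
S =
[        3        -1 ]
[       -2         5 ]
det(S) = 13

For a 2×2 matrix [[a, b], [c, d]], det = a*d - b*c.
det(S) = (3)*(5) - (-1)*(-2) = 15 - 2 = 13.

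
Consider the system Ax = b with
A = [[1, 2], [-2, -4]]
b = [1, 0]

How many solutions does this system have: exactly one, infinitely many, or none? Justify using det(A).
No solution

det(A) = (1)*(-4) - (2)*(-2) = 0, so A is singular.
The column space of A is span(column 1) = span([1, -2]).
b = [1, 0] is not a scalar multiple of column 1, so b ∉ column space and the system is inconsistent — no solution.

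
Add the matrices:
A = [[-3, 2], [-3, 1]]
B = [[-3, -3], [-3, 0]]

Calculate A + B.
[[-6, -1], [-6, 1]]

Add corresponding elements:
(-3)+(-3)=-6
(2)+(-3)=-1
(-3)+(-3)=-6
(1)+(0)=1
A + B = [[-6, -1], [-6, 1]]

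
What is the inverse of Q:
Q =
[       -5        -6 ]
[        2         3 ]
det(Q) = -3
Q⁻¹ =
[       -1        -2 ]
[      2/3       5/3 ]

For a 2×2 matrix Q = [[a, b], [c, d]] with det(Q) ≠ 0, Q⁻¹ = (1/det(Q)) * [[d, -b], [-c, a]].
det(Q) = (-5)*(3) - (-6)*(2) = -15 + 12 = -3.
Q⁻¹ = (1/-3) * [[3, 6], [-2, -5]].
Dividing each entry by -3 and reducing:
Q⁻¹ =
[       -1        -2 ]
[      2/3       5/3 ]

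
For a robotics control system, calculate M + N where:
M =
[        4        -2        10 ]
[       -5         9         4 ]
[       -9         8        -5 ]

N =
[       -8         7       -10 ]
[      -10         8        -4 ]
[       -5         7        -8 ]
M + N =
[       -4         5         0 ]
[      -15        17         0 ]
[      -14        15       -13 ]

Matrix addition is elementwise: (M+N)[i][j] = M[i][j] + N[i][j].
  (M+N)[0][0] = (4) + (-8) = -4
  (M+N)[0][1] = (-2) + (7) = 5
  (M+N)[0][2] = (10) + (-10) = 0
  (M+N)[1][0] = (-5) + (-10) = -15
  (M+N)[1][1] = (9) + (8) = 17
  (M+N)[1][2] = (4) + (-4) = 0
  (M+N)[2][0] = (-9) + (-5) = -14
  (M+N)[2][1] = (8) + (7) = 15
  (M+N)[2][2] = (-5) + (-8) = -13
M + N =
[       -4         5         0 ]
[      -15        17         0 ]
[      -14        15       -13 ]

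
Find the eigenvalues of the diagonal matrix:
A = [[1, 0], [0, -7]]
λ₁ = 1, λ₂ = -7

The characteristic polynomial of A is det(A - λI) = (1 - λ)(-7 - λ) = 0.
The roots are λ = 1 and λ = -7, so the eigenvalues are the diagonal entries.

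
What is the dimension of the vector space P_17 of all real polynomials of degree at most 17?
Dimension = 18

A polynomial of degree at most 17 can be written as a₀ + a₁x + a₂x² + … + a_17x^17, with 18 free coefficients a₀, …, a_17.
The set {1, x, x², …, x^17} is a basis: it spans P_17 (every such polynomial is a linear combination of these) and is linearly independent (a polynomial is zero iff all its coefficients are zero).
Therefore dim(P_17) = 17 + 1 = 18.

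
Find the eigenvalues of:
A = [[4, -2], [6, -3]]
λ = 0, 1

Solve det(A - λI) = 0. For a 2×2 matrix this is λ² - (trace)λ + det = 0.
trace(A) = 4 - 3 = 1.
det(A) = (4)*(-3) - (-2)*(6) = -12 + 12 = 0.
Characteristic equation: λ² - (1)λ + (0) = 0.
Discriminant: (1)² - 4*(0) = 1 - 0 = 1.
Roots: λ = (1 ± √1) / 2 = 0, 1.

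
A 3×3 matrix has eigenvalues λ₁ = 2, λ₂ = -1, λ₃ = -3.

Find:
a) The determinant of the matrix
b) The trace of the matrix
det = 6, trace = -2

Two standard eigenvalue identities:
- det(A) equals the product of the eigenvalues (counted with multiplicity).
- trace(A) equals the sum of the eigenvalues.
det(A) = (2)*(-1)*(-3) = 6.
trace(A) = 2 - 1 - 3 = -2.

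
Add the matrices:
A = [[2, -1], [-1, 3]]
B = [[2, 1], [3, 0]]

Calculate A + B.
[[4, 0], [2, 3]]

Add corresponding elements:
(2)+(2)=4
(-1)+(1)=0
(-1)+(3)=2
(3)+(0)=3
A + B = [[4, 0], [2, 3]]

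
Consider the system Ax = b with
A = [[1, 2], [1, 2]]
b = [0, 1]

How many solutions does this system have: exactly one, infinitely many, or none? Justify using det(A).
No solution

det(A) = (1)*(2) - (2)*(1) = 0, so A is singular.
The column space of A is span(column 1) = span([1, 1]).
b = [0, 1] is not a scalar multiple of column 1, so b ∉ column space and the system is inconsistent — no solution.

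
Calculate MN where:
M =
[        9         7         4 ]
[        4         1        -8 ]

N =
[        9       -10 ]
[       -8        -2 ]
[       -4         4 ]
MN =
[        9       -88 ]
[       60       -74 ]

Matrix multiplication: (MN)[i][j] = sum over k of M[i][k] * N[k][j].
  (MN)[0][0] = (9)*(9) + (7)*(-8) + (4)*(-4) = 9
  (MN)[0][1] = (9)*(-10) + (7)*(-2) + (4)*(4) = -88
  (MN)[1][0] = (4)*(9) + (1)*(-8) + (-8)*(-4) = 60
  (MN)[1][1] = (4)*(-10) + (1)*(-2) + (-8)*(4) = -74
MN =
[        9       -88 ]
[       60       -74 ]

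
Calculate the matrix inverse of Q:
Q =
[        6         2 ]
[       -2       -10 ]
det(Q) = -56
Q⁻¹ =
[     5/28      1/28 ]
[    -1/28     -3/28 ]

For a 2×2 matrix Q = [[a, b], [c, d]] with det(Q) ≠ 0, Q⁻¹ = (1/det(Q)) * [[d, -b], [-c, a]].
det(Q) = (6)*(-10) - (2)*(-2) = -60 + 4 = -56.
Q⁻¹ = (1/-56) * [[-10, -2], [2, 6]].
Dividing each entry by -56 and reducing:
Q⁻¹ =
[     5/28      1/28 ]
[    -1/28     -3/28 ]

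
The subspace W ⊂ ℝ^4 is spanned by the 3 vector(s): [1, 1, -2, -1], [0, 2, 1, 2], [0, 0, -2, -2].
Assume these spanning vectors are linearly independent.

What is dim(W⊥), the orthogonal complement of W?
dim(W⊥) = 1

For any subspace W of ℝ^n, dim(W) + dim(W⊥) = n (the whole-space dimension).
Here the given 3 vectors are linearly independent, so dim(W) = 3.
Thus dim(W⊥) = n - dim(W) = 4 - 3 = 1.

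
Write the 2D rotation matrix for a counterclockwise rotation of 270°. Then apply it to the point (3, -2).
R = [[0, 1], [-1, 0]]; R·(3, -2) = (-2, -3)

Rotation matrix formula: R(θ) = [[cos θ, -sin θ], [sin θ, cos θ]]
For θ = 270°:
cos(270°) = 0
sin(270°) = -1
R = [[0, 1], [-1, 0]]
Apply to (3, -2): [0·3 + (1)·-2, -1·3 + 0·-2] = (-2, -3)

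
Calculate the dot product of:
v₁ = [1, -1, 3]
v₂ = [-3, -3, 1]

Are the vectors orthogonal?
3, No

The dot product is the sum of products of corresponding components.
v₁·v₂ = (1)*(-3) + (-1)*(-3) + (3)*(1) = -3 + 3 + 3 = 3.
Two vectors are orthogonal iff their dot product is 0; here the dot product is 3, so the vectors are not orthogonal.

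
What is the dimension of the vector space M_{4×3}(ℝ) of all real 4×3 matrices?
Dimension = 12

A real 4×3 matrix is determined by its 4·3 = 12 independent entries.
A standard basis is {E_ij : 1 ≤ i ≤ 4, 1 ≤ j ≤ 3}, where E_ij has a 1 in position (i, j) and 0 elsewhere — there are 12 such matrices, and they are linearly independent and span M_{4×3}(ℝ).
Therefore dim(M_{4×3}(ℝ)) = 12.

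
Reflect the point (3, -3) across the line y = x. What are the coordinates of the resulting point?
(-3, 3)

Reflection across line y = x: (3, -3) → (-3, 3)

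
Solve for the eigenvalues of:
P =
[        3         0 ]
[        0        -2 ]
λ = -2, 3

Solve det(P - λI) = 0. For a 2×2 matrix the characteristic equation is λ² - (trace)λ + det = 0.
trace(P) = a + d = 3 - 2 = 1.
det(P) = a*d - b*c = (3)*(-2) - (0)*(0) = -6 - 0 = -6.
Characteristic equation: λ² - (1)λ + (-6) = 0.
Discriminant = (1)² - 4*(-6) = 1 + 24 = 25.
λ = (1 ± √25) / 2 = (1 ± 5) / 2 = -2, 3.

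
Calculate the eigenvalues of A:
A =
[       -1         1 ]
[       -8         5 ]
λ = 1, 3

Solve det(A - λI) = 0. For a 2×2 matrix the characteristic equation is λ² - (trace)λ + det = 0.
trace(A) = a + d = -1 + 5 = 4.
det(A) = a*d - b*c = (-1)*(5) - (1)*(-8) = -5 + 8 = 3.
Characteristic equation: λ² - (4)λ + (3) = 0.
Discriminant = (4)² - 4*(3) = 16 - 12 = 4.
λ = (4 ± √4) / 2 = (4 ± 2) / 2 = 1, 3.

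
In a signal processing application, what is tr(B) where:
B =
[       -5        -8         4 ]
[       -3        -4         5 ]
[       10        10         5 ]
tr(B) = -5 - 4 + 5 = -4

The trace of a square matrix is the sum of its diagonal entries.
Diagonal entries of B: B[0][0] = -5, B[1][1] = -4, B[2][2] = 5.
tr(B) = -5 - 4 + 5 = -4.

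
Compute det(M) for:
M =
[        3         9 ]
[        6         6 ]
det(M) = -36

For a 2×2 matrix [[a, b], [c, d]], det = a*d - b*c.
det(M) = (3)*(6) - (9)*(6) = 18 - 54 = -36.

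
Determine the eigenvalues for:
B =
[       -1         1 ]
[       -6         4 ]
λ = 1, 2

Solve det(B - λI) = 0. For a 2×2 matrix the characteristic equation is λ² - (trace)λ + det = 0.
trace(B) = a + d = -1 + 4 = 3.
det(B) = a*d - b*c = (-1)*(4) - (1)*(-6) = -4 + 6 = 2.
Characteristic equation: λ² - (3)λ + (2) = 0.
Discriminant = (3)² - 4*(2) = 9 - 8 = 1.
λ = (3 ± √1) / 2 = (3 ± 1) / 2 = 1, 2.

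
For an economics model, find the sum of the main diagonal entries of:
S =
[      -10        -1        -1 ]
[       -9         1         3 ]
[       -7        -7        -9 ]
tr(S) = -10 + 1 - 9 = -18

The trace of a square matrix is the sum of its diagonal entries.
Diagonal entries of S: S[0][0] = -10, S[1][1] = 1, S[2][2] = -9.
tr(S) = -10 + 1 - 9 = -18.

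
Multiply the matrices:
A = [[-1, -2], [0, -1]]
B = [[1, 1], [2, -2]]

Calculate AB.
[[-5, 3], [-2, 2]]

Each entry (i,j) of AB = sum over k of A[i][k]*B[k][j].
(AB)[0][0] = (-1)*(1) + (-2)*(2) = -5
(AB)[0][1] = (-1)*(1) + (-2)*(-2) = 3
(AB)[1][0] = (0)*(1) + (-1)*(2) = -2
(AB)[1][1] = (0)*(1) + (-1)*(-2) = 2
AB = [[-5, 3], [-2, 2]]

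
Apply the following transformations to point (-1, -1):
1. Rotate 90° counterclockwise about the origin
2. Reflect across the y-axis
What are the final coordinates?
(-1, -1)

Step 1: Rotate 90° → (1, -1)
Step 2: Reflect across the y-axis → (-1, -1)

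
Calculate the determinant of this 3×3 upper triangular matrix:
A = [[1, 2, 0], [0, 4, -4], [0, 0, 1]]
4

The determinant of a triangular matrix is the product of its diagonal entries (the off-diagonal entries above the diagonal do not affect it).
det(A) = (1) * (4) * (1) = 4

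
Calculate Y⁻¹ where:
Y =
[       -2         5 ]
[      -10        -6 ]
det(Y) = 62
Y⁻¹ =
[    -3/31     -5/62 ]
[     5/31     -1/31 ]

For a 2×2 matrix Y = [[a, b], [c, d]] with det(Y) ≠ 0, Y⁻¹ = (1/det(Y)) * [[d, -b], [-c, a]].
det(Y) = (-2)*(-6) - (5)*(-10) = 12 + 50 = 62.
Y⁻¹ = (1/62) * [[-6, -5], [10, -2]].
Dividing each entry by 62 and reducing:
Y⁻¹ =
[    -3/31     -5/62 ]
[     5/31     -1/31 ]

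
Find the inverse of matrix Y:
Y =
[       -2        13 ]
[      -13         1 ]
det(Y) = 167
Y⁻¹ =
[    1/167   -13/167 ]
[   13/167    -2/167 ]

For a 2×2 matrix Y = [[a, b], [c, d]] with det(Y) ≠ 0, Y⁻¹ = (1/det(Y)) * [[d, -b], [-c, a]].
det(Y) = (-2)*(1) - (13)*(-13) = -2 + 169 = 167.
Y⁻¹ = (1/167) * [[1, -13], [13, -2]].
Dividing each entry by 167 and reducing:
Y⁻¹ =
[    1/167   -13/167 ]
[   13/167    -2/167 ]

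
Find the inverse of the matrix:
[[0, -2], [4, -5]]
[[-5/8, 1/4], [-1/2, 0]]

For [[a,b],[c,d]], inverse = (1/det)·[[d,-b],[-c,a]]
det = 0·-5 - -2·4 = 8
Inverse = (1/8)·[[-5, 2], [-4, 0]]
        = [[-5/8, 1/4], [-1/2, 0]]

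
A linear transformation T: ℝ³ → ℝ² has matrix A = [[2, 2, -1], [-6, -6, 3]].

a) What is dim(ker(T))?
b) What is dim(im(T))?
dim(ker) = 2, dim(im) = 1

Observe that row 2 = -3 × row 1 (so the rows are linearly dependent).
Thus rank(A) = 1 (only one linearly independent row).
dim(im(T)) = rank(A) = 1.
By the rank-nullity theorem applied to T: ℝ³ → ℝ², rank(A) + nullity(A) = 3 (the domain dimension), so dim(ker(T)) = 3 - 1 = 2.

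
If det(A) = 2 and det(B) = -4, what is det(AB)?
-8

Use the multiplicative property of determinants: det(AB) = det(A)*det(B).
det(AB) = (2)*(-4) = -8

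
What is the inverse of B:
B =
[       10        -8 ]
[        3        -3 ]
det(B) = -6
B⁻¹ =
[      1/2      -4/3 ]
[      1/2      -5/3 ]

For a 2×2 matrix B = [[a, b], [c, d]] with det(B) ≠ 0, B⁻¹ = (1/det(B)) * [[d, -b], [-c, a]].
det(B) = (10)*(-3) - (-8)*(3) = -30 + 24 = -6.
B⁻¹ = (1/-6) * [[-3, 8], [-3, 10]].
Dividing each entry by -6 and reducing:
B⁻¹ =
[      1/2      -4/3 ]
[      1/2      -5/3 ]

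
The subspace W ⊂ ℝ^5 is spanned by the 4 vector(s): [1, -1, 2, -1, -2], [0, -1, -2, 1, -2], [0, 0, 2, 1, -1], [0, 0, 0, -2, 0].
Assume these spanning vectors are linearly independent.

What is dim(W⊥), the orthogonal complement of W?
dim(W⊥) = 1

For any subspace W of ℝ^n, dim(W) + dim(W⊥) = n (the whole-space dimension).
Here the given 4 vectors are linearly independent, so dim(W) = 4.
Thus dim(W⊥) = n - dim(W) = 5 - 4 = 1.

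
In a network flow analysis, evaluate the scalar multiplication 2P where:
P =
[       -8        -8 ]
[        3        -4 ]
2P =
[      -16       -16 ]
[        6        -8 ]

Scalar multiplication is elementwise: (2P)[i][j] = 2 * P[i][j].
  (2P)[0][0] = 2 * (-8) = -16
  (2P)[0][1] = 2 * (-8) = -16
  (2P)[1][0] = 2 * (3) = 6
  (2P)[1][1] = 2 * (-4) = -8
2P =
[      -16       -16 ]
[        6        -8 ]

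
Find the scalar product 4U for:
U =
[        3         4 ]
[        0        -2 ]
4U =
[       12        16 ]
[        0        -8 ]

Scalar multiplication is elementwise: (4U)[i][j] = 4 * U[i][j].
  (4U)[0][0] = 4 * (3) = 12
  (4U)[0][1] = 4 * (4) = 16
  (4U)[1][0] = 4 * (0) = 0
  (4U)[1][1] = 4 * (-2) = -8
4U =
[       12        16 ]
[        0        -8 ]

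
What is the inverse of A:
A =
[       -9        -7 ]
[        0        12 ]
det(A) = -108
A⁻¹ =
[     -1/9    -7/108 ]
[        0      1/12 ]

For a 2×2 matrix A = [[a, b], [c, d]] with det(A) ≠ 0, A⁻¹ = (1/det(A)) * [[d, -b], [-c, a]].
det(A) = (-9)*(12) - (-7)*(0) = -108 - 0 = -108.
A⁻¹ = (1/-108) * [[12, 7], [0, -9]].
Dividing each entry by -108 and reducing:
A⁻¹ =
[     -1/9    -7/108 ]
[        0      1/12 ]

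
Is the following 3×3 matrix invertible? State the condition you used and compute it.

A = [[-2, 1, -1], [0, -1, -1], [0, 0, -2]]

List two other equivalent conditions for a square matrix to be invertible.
Yes, invertible; det(A) = -4 ≠ 0. Equivalent conditions: rank(A) = 3; Ax = 0 has only the trivial solution; 0 is not an eigenvalue; the columns of A are linearly independent.

To check invertibility, compute det(A).
The given matrix is triangular, so det(A) equals the product of its diagonal entries = -4 ≠ 0.
Since det(A) ≠ 0, A is invertible.
Equivalent conditions for a square matrix A to be invertible:
- rank(A) = 3 (full rank).
- The homogeneous system Ax = 0 has only the trivial solution x = 0.
- 0 is not an eigenvalue of A.
- The columns (equivalently rows) of A are linearly independent.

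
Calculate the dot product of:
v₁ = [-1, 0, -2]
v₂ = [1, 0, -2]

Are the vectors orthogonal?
3, No

The dot product is the sum of products of corresponding components.
v₁·v₂ = (-1)*(1) + (0)*(0) + (-2)*(-2) = -1 + 0 + 4 = 3.
Two vectors are orthogonal iff their dot product is 0; here the dot product is 3, so the vectors are not orthogonal.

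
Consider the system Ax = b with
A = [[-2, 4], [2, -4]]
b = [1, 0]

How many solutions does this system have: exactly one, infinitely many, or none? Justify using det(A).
No solution

det(A) = (-2)*(-4) - (4)*(2) = 0, so A is singular.
The column space of A is span(column 1) = span([-2, 2]).
b = [1, 0] is not a scalar multiple of column 1, so b ∉ column space and the system is inconsistent — no solution.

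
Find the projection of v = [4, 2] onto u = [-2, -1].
[4, 2]

The projection of v onto u is proj_u(v) = ((v·u) / (u·u)) · u.
v·u = (4)*(-2) + (2)*(-1) = -10.
u·u = (-2)*(-2) + (-1)*(-1) = 5.
coefficient = -10 / 5 = -2.
proj_u(v) = -2 · [-2, -1] = [4, 2].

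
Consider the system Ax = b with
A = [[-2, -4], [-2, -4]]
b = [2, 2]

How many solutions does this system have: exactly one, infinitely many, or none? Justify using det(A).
Infinitely many solutions

det(A) = (-2)*(-4) - (-4)*(-2) = 0, so A is singular (column 2 is 2 times column 1).
b = [2, 2] = -1 * column 1 of A, so b lies in the column space of A.
A singular matrix whose right-hand side is in its column space gives a 1-parameter family of solutions — infinitely many.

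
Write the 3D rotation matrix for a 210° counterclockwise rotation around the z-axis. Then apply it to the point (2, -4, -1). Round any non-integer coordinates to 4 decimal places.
R = [[-√3/2, 1/2, 0], [-1/2, -√3/2, 0], [0, 0, 1]]; R·(2, -4, -1) = (-3.7321, 2.4641, -1.0000)

Rotation matrix for 210° around z-axis:
cos(210°) = -√3/2, sin(210°) = -1/2
R = [[-√3/2, 1/2, 0], [-1/2, -√3/2, 0], [0, 0, 1]]
Apply to (2, -4, -1): R·[2, -4, -1]ᵀ = (-3.7321, 2.4641, -1.0000)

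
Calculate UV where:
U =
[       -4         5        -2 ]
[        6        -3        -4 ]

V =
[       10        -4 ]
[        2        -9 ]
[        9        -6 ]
UV =
[      -48       -17 ]
[       18        27 ]

Matrix multiplication: (UV)[i][j] = sum over k of U[i][k] * V[k][j].
  (UV)[0][0] = (-4)*(10) + (5)*(2) + (-2)*(9) = -48
  (UV)[0][1] = (-4)*(-4) + (5)*(-9) + (-2)*(-6) = -17
  (UV)[1][0] = (6)*(10) + (-3)*(2) + (-4)*(9) = 18
  (UV)[1][1] = (6)*(-4) + (-3)*(-9) + (-4)*(-6) = 27
UV =
[      -48       -17 ]
[       18        27 ]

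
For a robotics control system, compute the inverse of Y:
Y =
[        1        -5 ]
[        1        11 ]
det(Y) = 16
Y⁻¹ =
[    11/16      5/16 ]
[    -1/16      1/16 ]

For a 2×2 matrix Y = [[a, b], [c, d]] with det(Y) ≠ 0, Y⁻¹ = (1/det(Y)) * [[d, -b], [-c, a]].
det(Y) = (1)*(11) - (-5)*(1) = 11 + 5 = 16.
Y⁻¹ = (1/16) * [[11, 5], [-1, 1]].
Dividing each entry by 16 and reducing:
Y⁻¹ =
[    11/16      5/16 ]
[    -1/16      1/16 ]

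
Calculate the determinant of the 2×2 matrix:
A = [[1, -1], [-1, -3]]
-4

For A = [[a, b], [c, d]], det(A) = a*d - b*c.
det(A) = (1)*(-3) - (-1)*(-1) = -3 - 1 = -4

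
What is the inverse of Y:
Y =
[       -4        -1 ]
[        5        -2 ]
det(Y) = 13
Y⁻¹ =
[    -2/13      1/13 ]
[    -5/13     -4/13 ]

For a 2×2 matrix Y = [[a, b], [c, d]] with det(Y) ≠ 0, Y⁻¹ = (1/det(Y)) * [[d, -b], [-c, a]].
det(Y) = (-4)*(-2) - (-1)*(5) = 8 + 5 = 13.
Y⁻¹ = (1/13) * [[-2, 1], [-5, -4]].
Dividing each entry by 13 and reducing:
Y⁻¹ =
[    -2/13      1/13 ]
[    -5/13     -4/13 ]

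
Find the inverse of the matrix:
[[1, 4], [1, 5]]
[[5, -4], [-1, 1]]

For [[a,b],[c,d]], inverse = (1/det)·[[d,-b],[-c,a]]
det = 1·5 - 4·1 = 1
Inverse = (1/1)·[[5, -4], [-1, 1]]
        = [[5, -4], [-1, 1]]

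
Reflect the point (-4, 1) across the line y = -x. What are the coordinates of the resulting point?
(-1, 4)

Reflection across line y = -x: (-4, 1) → (-1, 4)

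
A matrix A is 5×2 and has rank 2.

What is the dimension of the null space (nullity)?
0

The rank-nullity theorem for an m×n matrix states:
rank(A) + nullity(A) = n (the number of columns).
Here n = 2 and rank(A) = 2, so nullity(A) = 2 - 2 = 0.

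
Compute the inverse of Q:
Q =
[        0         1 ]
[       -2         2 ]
det(Q) = 2
Q⁻¹ =
[        1      -1/2 ]
[        1         0 ]

For a 2×2 matrix Q = [[a, b], [c, d]] with det(Q) ≠ 0, Q⁻¹ = (1/det(Q)) * [[d, -b], [-c, a]].
det(Q) = (0)*(2) - (1)*(-2) = 0 + 2 = 2.
Q⁻¹ = (1/2) * [[2, -1], [2, 0]].
Dividing each entry by 2 and reducing:
Q⁻¹ =
[        1      -1/2 ]
[        1         0 ]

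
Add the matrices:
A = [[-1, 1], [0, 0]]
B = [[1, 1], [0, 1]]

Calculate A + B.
[[0, 2], [0, 1]]

Add corresponding elements:
(-1)+(1)=0
(1)+(1)=2
(0)+(0)=0
(0)+(1)=1
A + B = [[0, 2], [0, 1]]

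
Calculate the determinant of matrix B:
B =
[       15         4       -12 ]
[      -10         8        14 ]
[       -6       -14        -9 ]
det(B) = -1092

Expand along row 0 (cofactor expansion): det(B) = a*(e*i - f*h) - b*(d*i - f*g) + c*(d*h - e*g), where the 3×3 is [[a, b, c], [d, e, f], [g, h, i]].
Minor M_00 = (8)*(-9) - (14)*(-14) = -72 + 196 = 124.
Minor M_01 = (-10)*(-9) - (14)*(-6) = 90 + 84 = 174.
Minor M_02 = (-10)*(-14) - (8)*(-6) = 140 + 48 = 188.
det(B) = (15)*(124) - (4)*(174) + (-12)*(188) = 1860 - 696 - 2256 = -1092.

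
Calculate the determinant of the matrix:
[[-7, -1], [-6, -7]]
43

For a 2×2 matrix [[a, b], [c, d]], det = ad - bc
det = (-7)(-7) - (-1)(-6) = 49 - 6 = 43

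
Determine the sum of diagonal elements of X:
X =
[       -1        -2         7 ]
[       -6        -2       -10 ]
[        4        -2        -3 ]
tr(X) = -1 - 2 - 3 = -6

The trace of a square matrix is the sum of its diagonal entries.
Diagonal entries of X: X[0][0] = -1, X[1][1] = -2, X[2][2] = -3.
tr(X) = -1 - 2 - 3 = -6.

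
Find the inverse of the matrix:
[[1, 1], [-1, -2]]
[[2, 1], [-1, -1]]

For [[a,b],[c,d]], inverse = (1/det)·[[d,-b],[-c,a]]
det = 1·-2 - 1·-1 = -1
Inverse = (1/-1)·[[-2, -1], [1, 1]]
        = [[2, 1], [-1, -1]]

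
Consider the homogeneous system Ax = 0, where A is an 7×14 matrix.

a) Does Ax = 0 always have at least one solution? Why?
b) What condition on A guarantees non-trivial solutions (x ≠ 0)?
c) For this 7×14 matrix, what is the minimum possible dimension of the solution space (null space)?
a) Yes, x = 0 is always a solution. b) When A has linearly dependent columns (rank < n). c) Minimum nullity = 7.

a) x = 0 satisfies A·0 = 0, so the zero vector is always a solution.
b) Non-trivial solutions exist iff the columns of A are linearly dependent, equivalently rank(A) < n (the number of columns).
c) By rank-nullity, rank(A) + nullity(A) = n = 14. Since A has only 7 rows, rank(A) ≤ 7, so nullity(A) ≥ 14 - 7 = 7.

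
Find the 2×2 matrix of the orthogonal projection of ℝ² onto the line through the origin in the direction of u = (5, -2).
[[25/29, -10/29], [-10/29, 4/29]]

The orthogonal projection onto the line spanned by a nonzero vector u = (a, b) has matrix P = (u uᵀ) / (uᵀ u) = (1/(a² + b²)) · [[a², ab], [ab, b²]].
Here u = (5, -2), so a² + b² = 25 + 4 = 29.
P = (1/29) · [[25, -10], [-10, 4]] = [[25/29, -10/29], [-10/29, 4/29]].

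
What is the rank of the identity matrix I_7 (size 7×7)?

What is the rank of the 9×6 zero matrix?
rank(I_7) = 7, rank(0) = 0

The identity I_7 has 7 columns that are the standard basis vectors e_1, …, e_7. These are linearly independent, so all 7 columns are pivots and rank(I_7) = 7.
The 9×6 zero matrix has every entry zero, so every row is the zero row and there are no pivots; rank(0) = 0.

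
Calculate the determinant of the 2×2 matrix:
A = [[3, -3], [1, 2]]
9

For A = [[a, b], [c, d]], det(A) = a*d - b*c.
det(A) = (3)*(2) - (-3)*(1) = 6 - -3 = 9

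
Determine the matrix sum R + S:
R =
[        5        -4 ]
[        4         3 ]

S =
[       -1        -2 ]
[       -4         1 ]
R + S =
[        4        -6 ]
[        0         4 ]

Matrix addition is elementwise: (R+S)[i][j] = R[i][j] + S[i][j].
  (R+S)[0][0] = (5) + (-1) = 4
  (R+S)[0][1] = (-4) + (-2) = -6
  (R+S)[1][0] = (4) + (-4) = 0
  (R+S)[1][1] = (3) + (1) = 4
R + S =
[        4        -6 ]
[        0         4 ]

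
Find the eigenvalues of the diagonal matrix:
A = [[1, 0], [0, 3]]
λ₁ = 1, λ₂ = 3

The characteristic polynomial of A is det(A - λI) = (1 - λ)(3 - λ) = 0.
The roots are λ = 1 and λ = 3, so the eigenvalues are the diagonal entries.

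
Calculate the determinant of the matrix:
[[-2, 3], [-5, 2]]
11

For a 2×2 matrix [[a, b], [c, d]], det = ad - bc
det = (-2)(2) - (3)(-5) = -4 - -15 = 11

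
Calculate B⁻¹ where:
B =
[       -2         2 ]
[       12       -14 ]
det(B) = 4
B⁻¹ =
[     -7/2      -1/2 ]
[       -3      -1/2 ]

For a 2×2 matrix B = [[a, b], [c, d]] with det(B) ≠ 0, B⁻¹ = (1/det(B)) * [[d, -b], [-c, a]].
det(B) = (-2)*(-14) - (2)*(12) = 28 - 24 = 4.
B⁻¹ = (1/4) * [[-14, -2], [-12, -2]].
Dividing each entry by 4 and reducing:
B⁻¹ =
[     -7/2      -1/2 ]
[       -3      -1/2 ]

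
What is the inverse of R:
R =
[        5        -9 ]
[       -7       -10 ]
det(R) = -113
R⁻¹ =
[   10/113    -9/113 ]
[   -7/113    -5/113 ]

For a 2×2 matrix R = [[a, b], [c, d]] with det(R) ≠ 0, R⁻¹ = (1/det(R)) * [[d, -b], [-c, a]].
det(R) = (5)*(-10) - (-9)*(-7) = -50 - 63 = -113.
R⁻¹ = (1/-113) * [[-10, 9], [7, 5]].
Dividing each entry by -113 and reducing:
R⁻¹ =
[   10/113    -9/113 ]
[   -7/113    -5/113 ]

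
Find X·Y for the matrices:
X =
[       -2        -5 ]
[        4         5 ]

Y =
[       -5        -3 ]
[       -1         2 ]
XY =
[       15        -4 ]
[      -25        -2 ]

Matrix multiplication: (XY)[i][j] = sum over k of X[i][k] * Y[k][j].
  (XY)[0][0] = (-2)*(-5) + (-5)*(-1) = 15
  (XY)[0][1] = (-2)*(-3) + (-5)*(2) = -4
  (XY)[1][0] = (4)*(-5) + (5)*(-1) = -25
  (XY)[1][1] = (4)*(-3) + (5)*(2) = -2
XY =
[       15        -4 ]
[      -25        -2 ]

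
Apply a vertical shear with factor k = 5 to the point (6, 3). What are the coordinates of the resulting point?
(6, 33)

Shear matrix for vertical shear with factor k = 5:
[[1, 0], [5, 1]]
Result: (6, 3) → (6, 33)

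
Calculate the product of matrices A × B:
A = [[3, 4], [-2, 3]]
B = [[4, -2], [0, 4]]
[[12, 10], [-8, 16]]

Matrix multiplication:
C[0][0] = 3×4 + 4×0 = 12
C[0][1] = 3×-2 + 4×4 = 10
C[1][0] = -2×4 + 3×0 = -8
C[1][1] = -2×-2 + 3×4 = 16
Result: [[12, 10], [-8, 16]]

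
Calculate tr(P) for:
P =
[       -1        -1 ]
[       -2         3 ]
tr(P) = -1 + 3 = 2

The trace of a square matrix is the sum of its diagonal entries.
Diagonal entries of P: P[0][0] = -1, P[1][1] = 3.
tr(P) = -1 + 3 = 2.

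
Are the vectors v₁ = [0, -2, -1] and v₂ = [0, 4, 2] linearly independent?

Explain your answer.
No, linearly dependent (v₂ = -2·v₁)

Check whether there is a scalar k with v₂ = k·v₁.
Comparing components, k = -2 satisfies -2·[0, -2, -1] = [0, 4, 2].
Since v₂ is a scalar multiple of v₁, the two vectors are linearly dependent.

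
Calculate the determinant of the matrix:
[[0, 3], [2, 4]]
-6

For a 2×2 matrix [[a, b], [c, d]], det = ad - bc
det = (0)(4) - (3)(2) = 0 - 6 = -6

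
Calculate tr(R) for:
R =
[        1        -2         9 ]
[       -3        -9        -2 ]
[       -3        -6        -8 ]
tr(R) = 1 - 9 - 8 = -16

The trace of a square matrix is the sum of its diagonal entries.
Diagonal entries of R: R[0][0] = 1, R[1][1] = -9, R[2][2] = -8.
tr(R) = 1 - 9 - 8 = -16.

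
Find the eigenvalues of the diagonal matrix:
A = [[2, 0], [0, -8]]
λ₁ = 2, λ₂ = -8

The characteristic polynomial of A is det(A - λI) = (2 - λ)(-8 - λ) = 0.
The roots are λ = 2 and λ = -8, so the eigenvalues are the diagonal entries.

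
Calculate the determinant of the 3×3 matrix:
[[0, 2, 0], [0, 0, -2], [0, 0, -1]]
0

Expansion along first row:
det = 0·det([[0,-2],[0,-1]]) - 2·det([[0,-2],[0,-1]]) + 0·det([[0,0],[0,0]])
    = 0·(0·-1 - -2·0) - 2·(0·-1 - -2·0) + 0·(0·0 - 0·0)
    = 0·0 - 2·0 + 0·0
    = 0 + 0 + 0 = 0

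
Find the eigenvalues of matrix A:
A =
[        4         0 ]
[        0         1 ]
λ = 1, 4

Solve det(A - λI) = 0. For a 2×2 matrix the characteristic equation is λ² - (trace)λ + det = 0.
trace(A) = a + d = 4 + 1 = 5.
det(A) = a*d - b*c = (4)*(1) - (0)*(0) = 4 - 0 = 4.
Characteristic equation: λ² - (5)λ + (4) = 0.
Discriminant = (5)² - 4*(4) = 25 - 16 = 9.
λ = (5 ± √9) / 2 = (5 ± 3) / 2 = 1, 4.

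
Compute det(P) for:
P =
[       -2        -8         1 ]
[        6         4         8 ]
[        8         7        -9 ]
det(P) = -750

Expand along row 0 (cofactor expansion): det(P) = a*(e*i - f*h) - b*(d*i - f*g) + c*(d*h - e*g), where the 3×3 is [[a, b, c], [d, e, f], [g, h, i]].
Minor M_00 = (4)*(-9) - (8)*(7) = -36 - 56 = -92.
Minor M_01 = (6)*(-9) - (8)*(8) = -54 - 64 = -118.
Minor M_02 = (6)*(7) - (4)*(8) = 42 - 32 = 10.
det(P) = (-2)*(-92) - (-8)*(-118) + (1)*(10) = 184 - 944 + 10 = -750.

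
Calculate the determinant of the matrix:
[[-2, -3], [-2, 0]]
-6

For a 2×2 matrix [[a, b], [c, d]], det = ad - bc
det = (-2)(0) - (-3)(-2) = 0 - 6 = -6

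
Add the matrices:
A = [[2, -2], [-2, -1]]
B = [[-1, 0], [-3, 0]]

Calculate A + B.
[[1, -2], [-5, -1]]

Add corresponding elements:
(2)+(-1)=1
(-2)+(0)=-2
(-2)+(-3)=-5
(-1)+(0)=-1
A + B = [[1, -2], [-5, -1]]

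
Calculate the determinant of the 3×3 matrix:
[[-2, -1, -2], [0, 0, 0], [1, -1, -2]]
0

Expansion along first row:
det = -2·det([[0,0],[-1,-2]]) - -1·det([[0,0],[1,-2]]) + -2·det([[0,0],[1,-1]])
    = -2·(0·-2 - 0·-1) - -1·(0·-2 - 0·1) + -2·(0·-1 - 0·1)
    = -2·0 - -1·0 + -2·0
    = 0 + 0 + 0 = 0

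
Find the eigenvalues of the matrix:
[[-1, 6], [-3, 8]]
λ = 2 and λ = 5

Characteristic equation: det(A - λI) = 0
λ² - (trace)λ + (det) = 0
λ² - (7)λ + (10) = 0
λ² - 7λ + 10 = 0
Solving: λ = 2, 5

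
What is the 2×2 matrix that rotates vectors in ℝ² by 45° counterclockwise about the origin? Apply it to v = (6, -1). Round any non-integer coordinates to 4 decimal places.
R = [[√2/2, -√2/2], [√2/2, √2/2]]; R·v = (4.9497, 3.5355)

A counterclockwise rotation by angle θ in ℝ² has matrix R(θ) = [[cos θ, -sin θ], [sin θ, cos θ]].
For θ = 45°: cos θ = √2/2, sin θ = √2/2.
R(45°) = [[√2/2, -√2/2], [√2/2, √2/2]].
R·v = [√2/2·6 + (-√2/2)·-1, √2/2·6 + √2/2·-1] = (4.9497, 3.5355).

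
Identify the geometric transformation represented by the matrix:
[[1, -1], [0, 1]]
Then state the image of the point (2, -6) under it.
horizontal shear with factor -1; image of (2, -6) is (8, -6)

The matrix [[1, k], [0, 1]] sends (x, y) to (x + -1y, y), leaving the y-coordinate fixed: a horizontal shear.
The matrix [[1, -1], [0, 1]] represents: horizontal shear with factor -1.
Applying it to (2, -6): [1·2 + -1·-6, 0·2 + 1·-6] = (8, -6).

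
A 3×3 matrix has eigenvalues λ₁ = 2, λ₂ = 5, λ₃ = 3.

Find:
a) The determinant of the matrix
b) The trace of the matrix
det = 30, trace = 10

Two standard eigenvalue identities:
- det(A) equals the product of the eigenvalues (counted with multiplicity).
- trace(A) equals the sum of the eigenvalues.
det(A) = (2)*(5)*(3) = 30.
trace(A) = 2 + 5 + 3 = 10.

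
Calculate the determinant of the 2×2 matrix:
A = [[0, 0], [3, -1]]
0

For A = [[a, b], [c, d]], det(A) = a*d - b*c.
det(A) = (0)*(-1) - (0)*(3) = 0 - 0 = 0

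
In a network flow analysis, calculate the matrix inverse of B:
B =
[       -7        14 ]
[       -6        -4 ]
det(B) = 112
B⁻¹ =
[    -1/28      -1/8 ]
[     3/56     -1/16 ]

For a 2×2 matrix B = [[a, b], [c, d]] with det(B) ≠ 0, B⁻¹ = (1/det(B)) * [[d, -b], [-c, a]].
det(B) = (-7)*(-4) - (14)*(-6) = 28 + 84 = 112.
B⁻¹ = (1/112) * [[-4, -14], [6, -7]].
Dividing each entry by 112 and reducing:
B⁻¹ =
[    -1/28      -1/8 ]
[     3/56     -1/16 ]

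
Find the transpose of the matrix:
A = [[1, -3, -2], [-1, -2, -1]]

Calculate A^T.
[[1, -1], [-3, -2], [-2, -1]]

The transpose sends entry (i,j) to (j,i); rows become columns.
Row 0 of A: [1, -3, -2] -> column 0 of A^T.
Row 1 of A: [-1, -2, -1] -> column 1 of A^T.
A^T = [[1, -1], [-3, -2], [-2, -1]]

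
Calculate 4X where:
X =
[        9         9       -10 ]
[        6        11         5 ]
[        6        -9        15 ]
4X =
[       36        36       -40 ]
[       24        44        20 ]
[       24       -36        60 ]

Scalar multiplication is elementwise: (4X)[i][j] = 4 * X[i][j].
  (4X)[0][0] = 4 * (9) = 36
  (4X)[0][1] = 4 * (9) = 36
  (4X)[0][2] = 4 * (-10) = -40
  (4X)[1][0] = 4 * (6) = 24
  (4X)[1][1] = 4 * (11) = 44
  (4X)[1][2] = 4 * (5) = 20
  (4X)[2][0] = 4 * (6) = 24
  (4X)[2][1] = 4 * (-9) = -36
  (4X)[2][2] = 4 * (15) = 60
4X =
[       36        36       -40 ]
[       24        44        20 ]
[       24       -36        60 ]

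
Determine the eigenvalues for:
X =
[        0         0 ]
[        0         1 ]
λ = 0, 1

Solve det(X - λI) = 0. For a 2×2 matrix the characteristic equation is λ² - (trace)λ + det = 0.
trace(X) = a + d = 0 + 1 = 1.
det(X) = a*d - b*c = (0)*(1) - (0)*(0) = 0 - 0 = 0.
Characteristic equation: λ² - (1)λ + (0) = 0.
Discriminant = (1)² - 4*(0) = 1 - 0 = 1.
λ = (1 ± √1) / 2 = (1 ± 1) / 2 = 0, 1.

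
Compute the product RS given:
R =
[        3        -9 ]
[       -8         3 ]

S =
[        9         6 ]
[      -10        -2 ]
RS =
[      117        36 ]
[     -102       -54 ]

Matrix multiplication: (RS)[i][j] = sum over k of R[i][k] * S[k][j].
  (RS)[0][0] = (3)*(9) + (-9)*(-10) = 117
  (RS)[0][1] = (3)*(6) + (-9)*(-2) = 36
  (RS)[1][0] = (-8)*(9) + (3)*(-10) = -102
  (RS)[1][1] = (-8)*(6) + (3)*(-2) = -54
RS =
[      117        36 ]
[     -102       -54 ]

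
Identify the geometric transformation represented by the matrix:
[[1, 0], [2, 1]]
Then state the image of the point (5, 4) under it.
vertical shear with factor 2; image of (5, 4) is (5, 14)

The matrix [[1, 0], [k, 1]] sends (x, y) to (x, 2x + y), leaving the x-coordinate fixed: a vertical shear.
The matrix [[1, 0], [2, 1]] represents: vertical shear with factor 2.
Applying it to (5, 4): [1·5 + 0·4, 2·5 + 1·4] = (5, 14).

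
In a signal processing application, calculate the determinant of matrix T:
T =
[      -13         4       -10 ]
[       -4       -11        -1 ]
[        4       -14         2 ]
det(T) = -516

Expand along row 0 (cofactor expansion): det(T) = a*(e*i - f*h) - b*(d*i - f*g) + c*(d*h - e*g), where the 3×3 is [[a, b, c], [d, e, f], [g, h, i]].
Minor M_00 = (-11)*(2) - (-1)*(-14) = -22 - 14 = -36.
Minor M_01 = (-4)*(2) - (-1)*(4) = -8 + 4 = -4.
Minor M_02 = (-4)*(-14) - (-11)*(4) = 56 + 44 = 100.
det(T) = (-13)*(-36) - (4)*(-4) + (-10)*(100) = 468 + 16 - 1000 = -516.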